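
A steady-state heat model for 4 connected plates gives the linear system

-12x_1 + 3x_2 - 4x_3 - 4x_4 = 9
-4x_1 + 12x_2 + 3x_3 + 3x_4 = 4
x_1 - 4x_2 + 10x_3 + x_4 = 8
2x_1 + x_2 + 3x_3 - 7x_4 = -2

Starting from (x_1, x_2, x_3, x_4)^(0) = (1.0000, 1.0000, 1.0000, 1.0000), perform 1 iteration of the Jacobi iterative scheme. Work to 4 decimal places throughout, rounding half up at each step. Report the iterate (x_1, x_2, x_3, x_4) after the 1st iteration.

Iteration 1:
  x_1 = (9 - (3)·1.0000 - (-4)·1.0000 - (-4)·1.0000) / (-12) = -1.1667
  x_2 = (4 - (-4)·1.0000 - (3)·1.0000 - (3)·1.0000) / (12) = 0.1667
  x_3 = (8 - (1)·1.0000 - (-4)·1.0000 - (1)·1.0000) / (10) = 1.0000
  x_4 = (-2 - (2)·1.0000 - (1)·1.0000 - (3)·1.0000) / (-7) = 1.1429

(-1.1667, 0.1667, 1.0000, 1.1429)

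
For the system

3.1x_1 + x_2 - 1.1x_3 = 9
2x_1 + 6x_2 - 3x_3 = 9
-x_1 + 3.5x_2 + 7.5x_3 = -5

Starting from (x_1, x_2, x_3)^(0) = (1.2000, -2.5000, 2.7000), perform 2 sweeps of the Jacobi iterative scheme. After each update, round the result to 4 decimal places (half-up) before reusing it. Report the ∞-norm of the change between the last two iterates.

2.3206

Iteration 1:
  x_1 = (9 - (1)·-2.5000 - (-1.1)·2.7000) / (3.1) = 4.6677
  x_2 = (9 - (2)·1.2000 - (-3)·2.7000) / (6) = 2.4500
  x_3 = (-5 - (-1)·1.2000 - (3.5)·-2.5000) / (7.5) = 0.6600
Iteration 2:
  x_1 = (9 - (1)·2.4500 - (-1.1)·0.6600) / (3.1) = 2.3471
  x_2 = (9 - (2)·4.6677 - (-3)·0.6600) / (6) = 0.2741
  x_3 = (-5 - (-1)·4.6677 - (3.5)·2.4500) / (7.5) = -1.1876
Change: (-2.3206, -2.1759, -1.8476) → max |·| = 2.3206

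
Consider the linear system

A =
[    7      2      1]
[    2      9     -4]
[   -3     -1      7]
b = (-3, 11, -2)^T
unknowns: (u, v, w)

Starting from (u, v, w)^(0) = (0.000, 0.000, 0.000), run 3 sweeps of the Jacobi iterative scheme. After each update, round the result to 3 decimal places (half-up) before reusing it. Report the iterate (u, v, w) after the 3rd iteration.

(-0.726, 1.255, -0.432)

Iteration 1:
  u = (-3 - (2)·0.000 - (1)·0.000) / (7) = -0.429
  v = (11 - (2)·0.000 - (-4)·0.000) / (9) = 1.222
  w = (-2 - (-3)·0.000 - (-1)·0.000) / (7) = -0.286
Iteration 2:
  u = (-3 - (2)·1.222 - (1)·-0.286) / (7) = -0.737
  v = (11 - (2)·-0.429 - (-4)·-0.286) / (9) = 1.190
  w = (-2 - (-3)·-0.429 - (-1)·1.222) / (7) = -0.295
Iteration 3:
  u = (-3 - (2)·1.190 - (1)·-0.295) / (7) = -0.726
  v = (11 - (2)·-0.737 - (-4)·-0.295) / (9) = 1.255
  w = (-2 - (-3)·-0.737 - (-1)·1.190) / (7) = -0.432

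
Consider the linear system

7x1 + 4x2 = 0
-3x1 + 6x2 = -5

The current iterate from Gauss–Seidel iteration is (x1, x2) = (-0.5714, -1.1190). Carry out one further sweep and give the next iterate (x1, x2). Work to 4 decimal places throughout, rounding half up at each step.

One sweep:
  x1 = (0 - (4)·-1.1190) / (7) = 0.6394
  x2 = (-5 - (-3)·0.6394) / (6) = -0.5136

(0.6394, -0.5136)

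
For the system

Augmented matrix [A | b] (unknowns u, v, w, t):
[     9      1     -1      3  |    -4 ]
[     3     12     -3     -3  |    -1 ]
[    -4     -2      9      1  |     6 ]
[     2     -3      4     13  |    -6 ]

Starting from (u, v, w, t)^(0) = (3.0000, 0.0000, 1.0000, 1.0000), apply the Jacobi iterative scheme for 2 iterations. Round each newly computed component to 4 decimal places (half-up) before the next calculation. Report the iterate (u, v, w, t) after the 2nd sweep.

(0.2127, 0.2479, 0.4330, -1.0171)

Iteration 1:
  u = (-4 - (1)·0.0000 - (-1)·1.0000 - (3)·1.0000) / (9) = -0.6667
  v = (-1 - (3)·3.0000 - (-3)·1.0000 - (-3)·1.0000) / (12) = -0.3333
  w = (6 - (-4)·3.0000 - (-2)·0.0000 - (1)·1.0000) / (9) = 1.8889
  t = (-6 - (2)·3.0000 - (-3)·0.0000 - (4)·1.0000) / (13) = -1.2308
Iteration 2:
  u = (-4 - (1)·-0.3333 - (-1)·1.8889 - (3)·-1.2308) / (9) = 0.2127
  v = (-1 - (3)·-0.6667 - (-3)·1.8889 - (-3)·-1.2308) / (12) = 0.2479
  w = (6 - (-4)·-0.6667 - (-2)·-0.3333 - (1)·-1.2308) / (9) = 0.4330
  t = (-6 - (2)·-0.6667 - (-3)·-0.3333 - (4)·1.8889) / (13) = -1.0171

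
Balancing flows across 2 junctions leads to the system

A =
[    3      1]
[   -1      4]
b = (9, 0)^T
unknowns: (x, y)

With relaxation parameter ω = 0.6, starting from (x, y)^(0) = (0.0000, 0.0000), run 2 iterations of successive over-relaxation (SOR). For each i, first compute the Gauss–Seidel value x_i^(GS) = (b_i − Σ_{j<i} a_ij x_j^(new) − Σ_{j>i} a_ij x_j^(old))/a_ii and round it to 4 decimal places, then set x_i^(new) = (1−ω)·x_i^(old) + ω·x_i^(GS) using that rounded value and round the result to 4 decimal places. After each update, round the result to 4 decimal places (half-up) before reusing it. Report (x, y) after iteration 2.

Iteration 1:
  x: GS value = (9 - (1)·0.0000) / (3) = 3.0000;  x ← (1−ω)·0.0000 + ω·3.0000 = 1.8000
  y: GS value = (0 - (-1)·1.8000) / (4) = 0.4500;  y ← (1−ω)·0.0000 + ω·0.4500 = 0.2700
Iteration 2:
  x: GS value = (9 - (1)·0.2700) / (3) = 2.9100;  x ← (1−ω)·1.8000 + ω·2.9100 = 2.4660
  y: GS value = (0 - (-1)·2.4660) / (4) = 0.6165;  y ← (1−ω)·0.2700 + ω·0.6165 = 0.4779

(2.4660, 0.4779)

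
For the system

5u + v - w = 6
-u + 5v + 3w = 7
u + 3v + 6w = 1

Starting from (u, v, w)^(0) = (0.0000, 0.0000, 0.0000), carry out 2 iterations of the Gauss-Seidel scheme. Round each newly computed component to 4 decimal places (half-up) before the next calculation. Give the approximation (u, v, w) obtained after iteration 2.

Iteration 1:
  u = (6 - (1)·0.0000 - (-1)·0.0000) / (5) = 1.2000
  v = (7 - (-1)·1.2000 - (3)·0.0000) / (5) = 1.6400
  w = (1 - (1)·1.2000 - (3)·1.6400) / (6) = -0.8533
Iteration 2:
  u = (6 - (1)·1.6400 - (-1)·-0.8533) / (5) = 0.7013
  v = (7 - (-1)·0.7013 - (3)·-0.8533) / (5) = 2.0522
  w = (1 - (1)·0.7013 - (3)·2.0522) / (6) = -0.9763

(0.7013, 2.0522, -0.9763)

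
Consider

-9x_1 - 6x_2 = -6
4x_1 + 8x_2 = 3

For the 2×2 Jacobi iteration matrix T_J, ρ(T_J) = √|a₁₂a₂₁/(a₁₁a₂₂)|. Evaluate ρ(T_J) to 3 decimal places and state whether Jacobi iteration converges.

0.577

a₁₂a₂₁/(a₁₁a₂₂) = (-6)·(4) / ((-9)·(8)) = 0.333333
ρ = √|0.333333| = √0.333333 = 0.577
ρ < 1, so Jacobi converges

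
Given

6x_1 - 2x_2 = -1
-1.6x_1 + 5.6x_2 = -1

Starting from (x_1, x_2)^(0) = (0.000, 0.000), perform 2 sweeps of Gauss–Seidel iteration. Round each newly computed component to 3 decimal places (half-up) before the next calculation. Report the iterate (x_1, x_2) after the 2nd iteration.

Iteration 1:
  x_1 = (-1 - (-2)·0.000) / (6) = -0.167
  x_2 = (-1 - (-1.6)·-0.167) / (5.6) = -0.226
Iteration 2:
  x_1 = (-1 - (-2)·-0.226) / (6) = -0.242
  x_2 = (-1 - (-1.6)·-0.242) / (5.6) = -0.248

(-0.242, -0.248)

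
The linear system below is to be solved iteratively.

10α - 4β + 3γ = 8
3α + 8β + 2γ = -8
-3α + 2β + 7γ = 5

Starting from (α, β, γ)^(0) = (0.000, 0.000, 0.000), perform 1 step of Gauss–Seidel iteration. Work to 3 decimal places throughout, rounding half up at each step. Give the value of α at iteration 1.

Iteration 1:
  α = (8 - (-4)·0.000 - (3)·0.000) / (10) = 0.800
  β = (-8 - (3)·0.800 - (2)·0.000) / (8) = -1.300
  γ = (5 - (-3)·0.800 - (2)·-1.300) / (7) = 1.429

0.800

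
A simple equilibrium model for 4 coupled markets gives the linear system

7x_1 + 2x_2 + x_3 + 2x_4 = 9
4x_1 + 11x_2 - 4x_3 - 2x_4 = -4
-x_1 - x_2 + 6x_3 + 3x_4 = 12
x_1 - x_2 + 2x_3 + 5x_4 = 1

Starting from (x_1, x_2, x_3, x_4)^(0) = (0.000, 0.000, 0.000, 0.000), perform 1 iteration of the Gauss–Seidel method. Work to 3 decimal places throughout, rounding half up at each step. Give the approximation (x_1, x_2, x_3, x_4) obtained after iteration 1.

(1.286, -0.831, 2.076, -1.054)

Iteration 1:
  x_1 = (9 - (2)·0.000 - (1)·0.000 - (2)·0.000) / (7) = 1.286
  x_2 = (-4 - (4)·1.286 - (-4)·0.000 - (-2)·0.000) / (11) = -0.831
  x_3 = (12 - (-1)·1.286 - (-1)·-0.831 - (3)·0.000) / (6) = 2.076
  x_4 = (1 - (1)·1.286 - (-1)·-0.831 - (2)·2.076) / (5) = -1.054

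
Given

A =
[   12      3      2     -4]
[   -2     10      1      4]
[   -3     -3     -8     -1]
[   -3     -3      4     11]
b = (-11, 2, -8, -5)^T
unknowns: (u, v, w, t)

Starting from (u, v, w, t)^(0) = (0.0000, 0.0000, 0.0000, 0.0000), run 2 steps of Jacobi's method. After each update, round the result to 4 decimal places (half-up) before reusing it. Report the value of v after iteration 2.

0.0985

Iteration 1:
  u = (-11 - (3)·0.0000 - (2)·0.0000 - (-4)·0.0000) / (12) = -0.9167
  v = (2 - (-2)·0.0000 - (1)·0.0000 - (4)·0.0000) / (10) = 0.2000
  w = (-8 - (-3)·0.0000 - (-3)·0.0000 - (-1)·0.0000) / (-8) = 1.0000
  t = (-5 - (-3)·0.0000 - (-3)·0.0000 - (4)·0.0000) / (11) = -0.4545
Iteration 2:
  u = (-11 - (3)·0.2000 - (2)·1.0000 - (-4)·-0.4545) / (12) = -1.2848
  v = (2 - (-2)·-0.9167 - (1)·1.0000 - (4)·-0.4545) / (10) = 0.0985
  w = (-8 - (-3)·-0.9167 - (-3)·0.2000 - (-1)·-0.4545) / (-8) = 1.3256
  t = (-5 - (-3)·-0.9167 - (-3)·0.2000 - (4)·1.0000) / (11) = -1.0136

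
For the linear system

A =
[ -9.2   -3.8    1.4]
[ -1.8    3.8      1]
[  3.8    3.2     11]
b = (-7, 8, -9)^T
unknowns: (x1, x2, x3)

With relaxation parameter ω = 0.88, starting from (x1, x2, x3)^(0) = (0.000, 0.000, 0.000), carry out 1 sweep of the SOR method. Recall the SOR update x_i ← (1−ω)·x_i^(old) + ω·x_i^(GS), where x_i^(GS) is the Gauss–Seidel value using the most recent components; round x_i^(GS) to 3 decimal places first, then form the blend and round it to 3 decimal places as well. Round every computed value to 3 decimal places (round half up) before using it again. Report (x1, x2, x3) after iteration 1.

Iteration 1:
  x1: GS value = (-7 - (-3.8)·0.000 - (1.4)·0.000) / (-9.2) = 0.761;  x1 ← (1−ω)·0.000 + ω·0.761 = 0.670
  x2: GS value = (8 - (-1.8)·0.670 - (1)·0.000) / (3.8) = 2.423;  x2 ← (1−ω)·0.000 + ω·2.423 = 2.132
  x3: GS value = (-9 - (3.8)·0.670 - (3.2)·2.132) / (11) = -1.670;  x3 ← (1−ω)·0.000 + ω·-1.670 = -1.470

(0.670, 2.132, -1.470)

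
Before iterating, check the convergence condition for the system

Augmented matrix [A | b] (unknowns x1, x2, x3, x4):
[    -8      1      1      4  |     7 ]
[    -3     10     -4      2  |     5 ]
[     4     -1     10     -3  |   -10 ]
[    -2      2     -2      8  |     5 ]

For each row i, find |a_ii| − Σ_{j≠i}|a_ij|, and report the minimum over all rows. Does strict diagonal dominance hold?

1

row 1: |-8| − (1+1+4) = 2
row 2: |10| − (3+4+2) = 1
row 3: |10| − (4+1+3) = 2
row 4: |8| − (2+2+2) = 2
minimum over rows = 1 → strictly diagonally dominant (convergence guaranteed)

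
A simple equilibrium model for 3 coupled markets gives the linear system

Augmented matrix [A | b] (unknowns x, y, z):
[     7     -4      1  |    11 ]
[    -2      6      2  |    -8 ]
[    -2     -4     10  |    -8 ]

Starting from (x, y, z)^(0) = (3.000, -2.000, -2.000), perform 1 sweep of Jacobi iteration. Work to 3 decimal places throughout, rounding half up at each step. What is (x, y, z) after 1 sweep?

(0.714, 0.333, -1.000)

Iteration 1:
  x = (11 - (-4)·-2.000 - (1)·-2.000) / (7) = 0.714
  y = (-8 - (-2)·3.000 - (2)·-2.000) / (6) = 0.333
  z = (-8 - (-2)·3.000 - (-4)·-2.000) / (10) = -1.000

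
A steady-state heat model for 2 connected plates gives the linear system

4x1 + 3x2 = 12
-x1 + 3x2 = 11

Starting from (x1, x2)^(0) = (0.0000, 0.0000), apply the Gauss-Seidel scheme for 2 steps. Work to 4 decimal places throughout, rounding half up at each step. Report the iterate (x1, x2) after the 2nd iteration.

Iteration 1:
  x1 = (12 - (3)·0.0000) / (4) = 3.0000
  x2 = (11 - (-1)·3.0000) / (3) = 4.6667
Iteration 2:
  x1 = (12 - (3)·4.6667) / (4) = -0.5000
  x2 = (11 - (-1)·-0.5000) / (3) = 3.5000

(-0.5000, 3.5000)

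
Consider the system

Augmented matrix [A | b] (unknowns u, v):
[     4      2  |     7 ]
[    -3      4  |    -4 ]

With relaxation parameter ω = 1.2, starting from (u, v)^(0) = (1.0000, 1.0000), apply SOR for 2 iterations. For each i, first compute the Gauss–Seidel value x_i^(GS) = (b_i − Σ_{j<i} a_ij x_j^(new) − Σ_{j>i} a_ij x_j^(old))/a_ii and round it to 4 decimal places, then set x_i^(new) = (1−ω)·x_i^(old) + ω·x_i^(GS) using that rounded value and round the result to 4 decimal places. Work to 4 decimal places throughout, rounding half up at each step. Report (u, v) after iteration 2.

Iteration 1:
  u: GS value = (7 - (2)·1.0000) / (4) = 1.2500;  u ← (1−ω)·1.0000 + ω·1.2500 = 1.3000
  v: GS value = (-4 - (-3)·1.3000) / (4) = -0.0250;  v ← (1−ω)·1.0000 + ω·-0.0250 = -0.2300
Iteration 2:
  u: GS value = (7 - (2)·-0.2300) / (4) = 1.8650;  u ← (1−ω)·1.3000 + ω·1.8650 = 1.9780
  v: GS value = (-4 - (-3)·1.9780) / (4) = 0.4835;  v ← (1−ω)·-0.2300 + ω·0.4835 = 0.6262

(1.9780, 0.6262)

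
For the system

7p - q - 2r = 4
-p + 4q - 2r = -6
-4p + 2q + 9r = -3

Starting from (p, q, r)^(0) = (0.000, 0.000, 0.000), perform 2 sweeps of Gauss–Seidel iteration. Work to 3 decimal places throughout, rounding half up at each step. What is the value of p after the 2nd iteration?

0.441

Iteration 1:
  p = (4 - (-1)·0.000 - (-2)·0.000) / (7) = 0.571
  q = (-6 - (-1)·0.571 - (-2)·0.000) / (4) = -1.357
  r = (-3 - (-4)·0.571 - (2)·-1.357) / (9) = 0.222
Iteration 2:
  p = (4 - (-1)·-1.357 - (-2)·0.222) / (7) = 0.441
  q = (-6 - (-1)·0.441 - (-2)·0.222) / (4) = -1.279
  r = (-3 - (-4)·0.441 - (2)·-1.279) / (9) = 0.147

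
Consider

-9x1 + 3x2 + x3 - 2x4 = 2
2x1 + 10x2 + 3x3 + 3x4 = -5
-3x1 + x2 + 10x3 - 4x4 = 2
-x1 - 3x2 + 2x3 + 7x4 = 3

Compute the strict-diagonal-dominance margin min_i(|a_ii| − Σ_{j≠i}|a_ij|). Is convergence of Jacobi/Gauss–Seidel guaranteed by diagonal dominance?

1

row 1: |-9| − (3+1+2) = 3
row 2: |10| − (2+3+3) = 2
row 3: |10| − (3+1+4) = 2
row 4: |7| − (1+3+2) = 1
minimum over rows = 1 → strictly diagonally dominant (convergence guaranteed)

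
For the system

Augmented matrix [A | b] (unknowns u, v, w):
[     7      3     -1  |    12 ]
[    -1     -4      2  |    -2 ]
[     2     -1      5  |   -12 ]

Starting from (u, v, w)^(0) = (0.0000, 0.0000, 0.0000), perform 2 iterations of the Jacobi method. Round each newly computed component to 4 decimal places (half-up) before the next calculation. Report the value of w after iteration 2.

-2.9857

Iteration 1:
  u = (12 - (3)·0.0000 - (-1)·0.0000) / (7) = 1.7143
  v = (-2 - (-1)·0.0000 - (2)·0.0000) / (-4) = 0.5000
  w = (-12 - (2)·0.0000 - (-1)·0.0000) / (5) = -2.4000
Iteration 2:
  u = (12 - (3)·0.5000 - (-1)·-2.4000) / (7) = 1.1571
  v = (-2 - (-1)·1.7143 - (2)·-2.4000) / (-4) = -1.1286
  w = (-12 - (2)·1.7143 - (-1)·0.5000) / (5) = -2.9857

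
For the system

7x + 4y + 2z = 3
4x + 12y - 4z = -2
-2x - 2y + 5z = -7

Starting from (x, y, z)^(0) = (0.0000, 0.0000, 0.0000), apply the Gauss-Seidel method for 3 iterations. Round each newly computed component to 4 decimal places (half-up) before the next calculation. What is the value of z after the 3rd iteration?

-1.2869

Iteration 1:
  x = (3 - (4)·0.0000 - (2)·0.0000) / (7) = 0.4286
  y = (-2 - (4)·0.4286 - (-4)·0.0000) / (12) = -0.3095
  z = (-7 - (-2)·0.4286 - (-2)·-0.3095) / (5) = -1.3524
Iteration 2:
  x = (3 - (4)·-0.3095 - (2)·-1.3524) / (7) = 0.9918
  y = (-2 - (4)·0.9918 - (-4)·-1.3524) / (12) = -0.9481
  z = (-7 - (-2)·0.9918 - (-2)·-0.9481) / (5) = -1.3825
Iteration 3:
  x = (3 - (4)·-0.9481 - (2)·-1.3825) / (7) = 1.3653
  y = (-2 - (4)·1.3653 - (-4)·-1.3825) / (12) = -1.0826
  z = (-7 - (-2)·1.3653 - (-2)·-1.0826) / (5) = -1.2869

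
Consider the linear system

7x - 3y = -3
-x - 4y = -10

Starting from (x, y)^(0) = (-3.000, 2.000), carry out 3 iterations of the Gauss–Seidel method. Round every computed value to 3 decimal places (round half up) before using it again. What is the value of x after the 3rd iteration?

0.579

Iteration 1:
  x = (-3 - (-3)·2.000) / (7) = 0.429
  y = (-10 - (-1)·0.429) / (-4) = 2.393
Iteration 2:
  x = (-3 - (-3)·2.393) / (7) = 0.597
  y = (-10 - (-1)·0.597) / (-4) = 2.351
Iteration 3:
  x = (-3 - (-3)·2.351) / (7) = 0.579
  y = (-10 - (-1)·0.579) / (-4) = 2.355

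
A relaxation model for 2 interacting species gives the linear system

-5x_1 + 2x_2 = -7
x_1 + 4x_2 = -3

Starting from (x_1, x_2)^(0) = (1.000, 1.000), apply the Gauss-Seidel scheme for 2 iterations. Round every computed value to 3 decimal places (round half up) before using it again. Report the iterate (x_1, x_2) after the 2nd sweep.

Iteration 1:
  x_1 = (-7 - (2)·1.000) / (-5) = 1.800
  x_2 = (-3 - (1)·1.800) / (4) = -1.200
Iteration 2:
  x_1 = (-7 - (2)·-1.200) / (-5) = 0.920
  x_2 = (-3 - (1)·0.920) / (4) = -0.980

(0.920, -0.980)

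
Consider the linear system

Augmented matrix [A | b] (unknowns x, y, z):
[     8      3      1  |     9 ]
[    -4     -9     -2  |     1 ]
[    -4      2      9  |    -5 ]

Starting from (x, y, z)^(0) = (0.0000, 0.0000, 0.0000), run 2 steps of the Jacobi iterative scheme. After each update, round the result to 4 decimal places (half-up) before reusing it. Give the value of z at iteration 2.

Iteration 1:
  x = (9 - (3)·0.0000 - (1)·0.0000) / (8) = 1.1250
  y = (1 - (-4)·0.0000 - (-2)·0.0000) / (-9) = -0.1111
  z = (-5 - (-4)·0.0000 - (2)·0.0000) / (9) = -0.5556
Iteration 2:
  x = (9 - (3)·-0.1111 - (1)·-0.5556) / (8) = 1.2361
  y = (1 - (-4)·1.1250 - (-2)·-0.5556) / (-9) = -0.4876
  z = (-5 - (-4)·1.1250 - (2)·-0.1111) / (9) = -0.0309

-0.0309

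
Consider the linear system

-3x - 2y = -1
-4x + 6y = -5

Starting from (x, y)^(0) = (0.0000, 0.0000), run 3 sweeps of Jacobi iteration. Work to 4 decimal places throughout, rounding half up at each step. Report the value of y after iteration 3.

Iteration 1:
  x = (-1 - (-2)·0.0000) / (-3) = 0.3333
  y = (-5 - (-4)·0.0000) / (6) = -0.8333
Iteration 2:
  x = (-1 - (-2)·-0.8333) / (-3) = 0.8889
  y = (-5 - (-4)·0.3333) / (6) = -0.6111
Iteration 3:
  x = (-1 - (-2)·-0.6111) / (-3) = 0.7407
  y = (-5 - (-4)·0.8889) / (6) = -0.2407

-0.2407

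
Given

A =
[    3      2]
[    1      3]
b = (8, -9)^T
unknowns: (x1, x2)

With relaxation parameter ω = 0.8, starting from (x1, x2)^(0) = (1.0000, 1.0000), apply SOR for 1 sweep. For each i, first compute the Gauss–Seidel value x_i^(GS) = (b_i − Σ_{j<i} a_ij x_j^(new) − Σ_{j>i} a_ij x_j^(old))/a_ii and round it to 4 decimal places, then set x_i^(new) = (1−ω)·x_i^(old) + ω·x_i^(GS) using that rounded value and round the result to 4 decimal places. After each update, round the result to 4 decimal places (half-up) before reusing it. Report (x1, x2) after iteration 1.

(1.8000, -2.6800)

Iteration 1:
  x1: GS value = (8 - (2)·1.0000) / (3) = 2.0000;  x1 ← (1−ω)·1.0000 + ω·2.0000 = 1.8000
  x2: GS value = (-9 - (1)·1.8000) / (3) = -3.6000;  x2 ← (1−ω)·1.0000 + ω·-3.6000 = -2.6800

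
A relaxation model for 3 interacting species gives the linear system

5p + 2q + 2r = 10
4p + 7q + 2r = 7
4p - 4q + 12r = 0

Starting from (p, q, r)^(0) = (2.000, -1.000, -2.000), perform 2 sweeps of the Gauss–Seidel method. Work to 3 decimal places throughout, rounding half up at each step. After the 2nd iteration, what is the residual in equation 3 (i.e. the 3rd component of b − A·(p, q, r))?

0.000

Iteration 1:
  p = (10 - (2)·-1.000 - (2)·-2.000) / (5) = 3.200
  q = (7 - (4)·3.200 - (2)·-2.000) / (7) = -0.257
  r = (0 - (4)·3.200 - (-4)·-0.257) / (12) = -1.152
Iteration 2:
  p = (10 - (2)·-0.257 - (2)·-1.152) / (5) = 2.564
  q = (7 - (4)·2.564 - (2)·-1.152) / (7) = -0.136
  r = (0 - (4)·2.564 - (-4)·-0.136) / (12) = -0.900
Residual b − A·x = (-0.748, -0.504, 0.000)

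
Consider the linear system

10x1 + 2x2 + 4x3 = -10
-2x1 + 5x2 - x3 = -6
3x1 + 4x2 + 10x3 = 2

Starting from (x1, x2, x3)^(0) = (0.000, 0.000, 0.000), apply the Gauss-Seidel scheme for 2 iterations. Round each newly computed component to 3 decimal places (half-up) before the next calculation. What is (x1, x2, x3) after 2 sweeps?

Iteration 1:
  x1 = (-10 - (2)·0.000 - (4)·0.000) / (10) = -1.000
  x2 = (-6 - (-2)·-1.000 - (-1)·0.000) / (5) = -1.600
  x3 = (2 - (3)·-1.000 - (4)·-1.600) / (10) = 1.140
Iteration 2:
  x1 = (-10 - (2)·-1.600 - (4)·1.140) / (10) = -1.136
  x2 = (-6 - (-2)·-1.136 - (-1)·1.140) / (5) = -1.426
  x3 = (2 - (3)·-1.136 - (4)·-1.426) / (10) = 1.111

(-1.136, -1.426, 1.111)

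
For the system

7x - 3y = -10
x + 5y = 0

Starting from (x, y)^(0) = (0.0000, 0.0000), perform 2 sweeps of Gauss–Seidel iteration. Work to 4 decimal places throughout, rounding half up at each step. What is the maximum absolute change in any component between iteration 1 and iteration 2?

Iteration 1:
  x = (-10 - (-3)·0.0000) / (7) = -1.4286
  y = (0 - (1)·-1.4286) / (5) = 0.2857
Iteration 2:
  x = (-10 - (-3)·0.2857) / (7) = -1.3061
  y = (0 - (1)·-1.3061) / (5) = 0.2612
Change: (0.1225, -0.0245) → max |·| = 0.1225

0.1225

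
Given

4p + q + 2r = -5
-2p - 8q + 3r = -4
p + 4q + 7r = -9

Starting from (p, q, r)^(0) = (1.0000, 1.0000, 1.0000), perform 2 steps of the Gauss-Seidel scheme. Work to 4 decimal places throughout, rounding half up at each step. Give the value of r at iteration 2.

-1.1888

Iteration 1:
  p = (-5 - (1)·1.0000 - (2)·1.0000) / (4) = -2.0000
  q = (-4 - (-2)·-2.0000 - (3)·1.0000) / (-8) = 1.3750
  r = (-9 - (1)·-2.0000 - (4)·1.3750) / (7) = -1.7857
Iteration 2:
  p = (-5 - (1)·1.3750 - (2)·-1.7857) / (4) = -0.7009
  q = (-4 - (-2)·-0.7009 - (3)·-1.7857) / (-8) = 0.0056
  r = (-9 - (1)·-0.7009 - (4)·0.0056) / (7) = -1.1888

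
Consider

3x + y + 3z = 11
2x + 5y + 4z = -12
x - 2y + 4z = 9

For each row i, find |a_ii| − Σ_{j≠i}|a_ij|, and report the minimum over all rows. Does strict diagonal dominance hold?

-1

row 1: |3| − (1+3) = -1
row 2: |5| − (2+4) = -1
row 3: |4| − (1+2) = 1
minimum over rows = -1 → not strictly diagonally dominant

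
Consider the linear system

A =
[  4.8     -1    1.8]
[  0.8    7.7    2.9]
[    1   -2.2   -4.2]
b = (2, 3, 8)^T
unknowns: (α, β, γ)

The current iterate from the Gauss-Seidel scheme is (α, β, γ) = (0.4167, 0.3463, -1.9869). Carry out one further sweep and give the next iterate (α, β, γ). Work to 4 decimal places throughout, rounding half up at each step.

(1.2339, 1.0097, -2.1399)

One sweep:
  α = (2 - (-1)·0.3463 - (1.8)·-1.9869) / (4.8) = 1.2339
  β = (3 - (0.8)·1.2339 - (2.9)·-1.9869) / (7.7) = 1.0097
  γ = (8 - (1)·1.2339 - (-2.2)·1.0097) / (-4.2) = -2.1399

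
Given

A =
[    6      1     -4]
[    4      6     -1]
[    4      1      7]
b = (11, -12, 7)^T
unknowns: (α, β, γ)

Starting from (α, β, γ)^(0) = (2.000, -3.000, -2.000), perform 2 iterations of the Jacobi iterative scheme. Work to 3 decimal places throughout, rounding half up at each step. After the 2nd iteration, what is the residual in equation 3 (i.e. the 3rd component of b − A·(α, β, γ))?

-7.585

Iteration 1:
  α = (11 - (1)·-3.000 - (-4)·-2.000) / (6) = 1.000
  β = (-12 - (4)·2.000 - (-1)·-2.000) / (6) = -3.667
  γ = (7 - (4)·2.000 - (1)·-3.000) / (7) = 0.286
Iteration 2:
  α = (11 - (1)·-3.667 - (-4)·0.286) / (6) = 2.635
  β = (-12 - (4)·1.000 - (-1)·0.286) / (6) = -2.619
  γ = (7 - (4)·1.000 - (1)·-3.667) / (7) = 0.952
Residual b − A·x = (1.617, -5.874, -7.585)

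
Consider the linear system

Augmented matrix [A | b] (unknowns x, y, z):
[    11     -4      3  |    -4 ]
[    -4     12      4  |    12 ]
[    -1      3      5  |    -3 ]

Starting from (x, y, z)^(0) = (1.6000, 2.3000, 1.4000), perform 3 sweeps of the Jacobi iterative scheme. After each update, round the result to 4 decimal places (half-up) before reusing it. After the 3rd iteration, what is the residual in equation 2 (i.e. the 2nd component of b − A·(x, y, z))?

1.2052

Iteration 1:
  x = (-4 - (-4)·2.3000 - (3)·1.4000) / (11) = 0.0909
  y = (12 - (-4)·1.6000 - (4)·1.4000) / (12) = 1.0667
  z = (-3 - (-1)·1.6000 - (3)·2.3000) / (5) = -1.6600
Iteration 2:
  x = (-4 - (-4)·1.0667 - (3)·-1.6600) / (11) = 0.4770
  y = (12 - (-4)·0.0909 - (4)·-1.6600) / (12) = 1.5836
  z = (-3 - (-1)·0.0909 - (3)·1.0667) / (5) = -1.2218
Iteration 3:
  x = (-4 - (-4)·1.5836 - (3)·-1.2218) / (11) = 0.5454
  y = (12 - (-4)·0.4770 - (4)·-1.2218) / (12) = 1.5663
  z = (-3 - (-1)·0.4770 - (3)·1.5836) / (5) = -1.4548
Residual b − A·x = (0.6302, 1.2052, 0.1205)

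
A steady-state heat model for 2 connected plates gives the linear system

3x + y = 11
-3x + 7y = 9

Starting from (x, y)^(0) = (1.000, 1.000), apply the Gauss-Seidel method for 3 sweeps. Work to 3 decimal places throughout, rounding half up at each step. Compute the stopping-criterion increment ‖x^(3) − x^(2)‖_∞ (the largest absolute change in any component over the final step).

Iteration 1:
  x = (11 - (1)·1.000) / (3) = 3.333
  y = (9 - (-3)·3.333) / (7) = 2.714
Iteration 2:
  x = (11 - (1)·2.714) / (3) = 2.762
  y = (9 - (-3)·2.762) / (7) = 2.469
Iteration 3:
  x = (11 - (1)·2.469) / (3) = 2.844
  y = (9 - (-3)·2.844) / (7) = 2.505
Change: (0.082, 0.036) → max |·| = 0.082

0.082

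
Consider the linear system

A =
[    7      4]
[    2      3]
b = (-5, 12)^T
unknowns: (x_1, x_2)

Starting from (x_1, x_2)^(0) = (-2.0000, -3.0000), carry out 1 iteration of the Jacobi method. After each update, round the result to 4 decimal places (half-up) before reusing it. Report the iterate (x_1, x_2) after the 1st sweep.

(1.0000, 5.3333)

Iteration 1:
  x_1 = (-5 - (4)·-3.0000) / (7) = 1.0000
  x_2 = (12 - (2)·-2.0000) / (3) = 5.3333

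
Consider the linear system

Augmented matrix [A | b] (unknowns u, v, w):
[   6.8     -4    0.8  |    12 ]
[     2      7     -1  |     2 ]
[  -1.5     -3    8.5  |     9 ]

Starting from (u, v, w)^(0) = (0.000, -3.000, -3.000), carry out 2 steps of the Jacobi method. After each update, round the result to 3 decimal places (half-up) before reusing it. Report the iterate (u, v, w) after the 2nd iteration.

Iteration 1:
  u = (12 - (-4)·-3.000 - (0.8)·-3.000) / (6.8) = 0.353
  v = (2 - (2)·0.000 - (-1)·-3.000) / (7) = -0.143
  w = (9 - (-1.5)·0.000 - (-3)·-3.000) / (8.5) = 0.000
Iteration 2:
  u = (12 - (-4)·-0.143 - (0.8)·0.000) / (6.8) = 1.681
  v = (2 - (2)·0.353 - (-1)·0.000) / (7) = 0.185
  w = (9 - (-1.5)·0.353 - (-3)·-0.143) / (8.5) = 1.071

(1.681, 0.185, 1.071)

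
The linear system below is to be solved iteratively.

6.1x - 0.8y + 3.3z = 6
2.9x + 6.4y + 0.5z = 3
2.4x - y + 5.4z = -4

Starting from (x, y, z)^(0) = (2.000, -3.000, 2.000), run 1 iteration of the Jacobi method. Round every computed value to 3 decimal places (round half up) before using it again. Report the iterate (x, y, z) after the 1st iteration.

(-0.492, -0.594, -2.185)

Iteration 1:
  x = (6 - (-0.8)·-3.000 - (3.3)·2.000) / (6.1) = -0.492
  y = (3 - (2.9)·2.000 - (0.5)·2.000) / (6.4) = -0.594
  z = (-4 - (2.4)·2.000 - (-1)·-3.000) / (5.4) = -2.185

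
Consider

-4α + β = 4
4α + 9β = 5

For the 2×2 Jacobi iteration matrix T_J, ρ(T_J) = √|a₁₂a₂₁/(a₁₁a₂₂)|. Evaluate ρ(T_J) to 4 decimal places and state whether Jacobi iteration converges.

a₁₂a₂₁/(a₁₁a₂₂) = (1)·(4) / ((-4)·(9)) = -0.111111
ρ = √|-0.111111| = √0.111111 = 0.3333
ρ < 1, so Jacobi converges

0.3333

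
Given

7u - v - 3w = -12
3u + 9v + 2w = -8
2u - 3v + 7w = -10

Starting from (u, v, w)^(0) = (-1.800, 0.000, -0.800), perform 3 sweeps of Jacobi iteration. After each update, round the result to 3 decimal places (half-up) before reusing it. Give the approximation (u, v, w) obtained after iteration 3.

(-2.095, 0.016, -0.822)

Iteration 1:
  u = (-12 - (-1)·0.000 - (-3)·-0.800) / (7) = -2.057
  v = (-8 - (3)·-1.800 - (2)·-0.800) / (9) = -0.111
  w = (-10 - (2)·-1.800 - (-3)·0.000) / (7) = -0.914
Iteration 2:
  u = (-12 - (-1)·-0.111 - (-3)·-0.914) / (7) = -2.122
  v = (-8 - (3)·-2.057 - (2)·-0.914) / (9) = 0.000
  w = (-10 - (2)·-2.057 - (-3)·-0.111) / (7) = -0.888
Iteration 3:
  u = (-12 - (-1)·0.000 - (-3)·-0.888) / (7) = -2.095
  v = (-8 - (3)·-2.122 - (2)·-0.888) / (9) = 0.016
  w = (-10 - (2)·-2.122 - (-3)·0.000) / (7) = -0.822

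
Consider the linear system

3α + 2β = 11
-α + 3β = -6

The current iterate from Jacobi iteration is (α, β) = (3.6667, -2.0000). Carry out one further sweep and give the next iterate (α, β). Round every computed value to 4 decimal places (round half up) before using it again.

One sweep:
  α = (11 - (2)·-2.0000) / (3) = 5.0000
  β = (-6 - (-1)·3.6667) / (3) = -0.7778

(5.0000, -0.7778)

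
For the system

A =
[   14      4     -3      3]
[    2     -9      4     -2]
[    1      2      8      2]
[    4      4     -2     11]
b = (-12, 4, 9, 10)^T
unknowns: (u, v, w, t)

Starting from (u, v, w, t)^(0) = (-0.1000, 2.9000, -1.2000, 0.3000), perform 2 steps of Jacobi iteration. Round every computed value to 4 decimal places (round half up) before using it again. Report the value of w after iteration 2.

Iteration 1:
  u = (-12 - (4)·2.9000 - (-3)·-1.2000 - (3)·0.3000) / (14) = -2.0071
  v = (4 - (2)·-0.1000 - (4)·-1.2000 - (-2)·0.3000) / (-9) = -1.0667
  w = (9 - (1)·-0.1000 - (2)·2.9000 - (2)·0.3000) / (8) = 0.3375
  t = (10 - (4)·-0.1000 - (4)·2.9000 - (-2)·-1.2000) / (11) = -0.3273
Iteration 2:
  u = (-12 - (4)·-1.0667 - (-3)·0.3375 - (3)·-0.3273) / (14) = -0.4099
  v = (4 - (2)·-2.0071 - (4)·0.3375 - (-2)·-0.3273) / (-9) = -0.6677
  w = (9 - (1)·-2.0071 - (2)·-1.0667 - (2)·-0.3273) / (8) = 1.7244
  t = (10 - (4)·-2.0071 - (4)·-1.0667 - (-2)·0.3375) / (11) = 2.0882

1.7244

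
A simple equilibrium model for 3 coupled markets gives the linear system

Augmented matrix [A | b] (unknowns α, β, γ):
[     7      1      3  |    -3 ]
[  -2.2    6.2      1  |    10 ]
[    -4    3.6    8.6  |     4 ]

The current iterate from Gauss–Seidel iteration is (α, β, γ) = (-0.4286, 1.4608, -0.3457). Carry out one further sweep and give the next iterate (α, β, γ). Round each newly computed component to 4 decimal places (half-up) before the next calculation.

One sweep:
  α = (-3 - (1)·1.4608 - (3)·-0.3457) / (7) = -0.4891
  β = (10 - (-2.2)·-0.4891 - (1)·-0.3457) / (6.2) = 1.4951
  γ = (4 - (-4)·-0.4891 - (3.6)·1.4951) / (8.6) = -0.3882

(-0.4891, 1.4951, -0.3882)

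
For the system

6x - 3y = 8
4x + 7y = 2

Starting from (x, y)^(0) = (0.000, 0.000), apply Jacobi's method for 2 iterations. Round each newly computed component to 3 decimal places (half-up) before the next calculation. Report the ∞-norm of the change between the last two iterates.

Iteration 1:
  x = (8 - (-3)·0.000) / (6) = 1.333
  y = (2 - (4)·0.000) / (7) = 0.286
Iteration 2:
  x = (8 - (-3)·0.286) / (6) = 1.476
  y = (2 - (4)·1.333) / (7) = -0.476
Change: (0.143, -0.762) → max |·| = 0.762

0.762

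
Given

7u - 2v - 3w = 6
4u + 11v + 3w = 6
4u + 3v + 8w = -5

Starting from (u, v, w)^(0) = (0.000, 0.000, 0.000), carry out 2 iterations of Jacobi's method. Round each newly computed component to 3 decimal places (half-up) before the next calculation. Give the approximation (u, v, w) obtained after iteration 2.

Iteration 1:
  u = (6 - (-2)·0.000 - (-3)·0.000) / (7) = 0.857
  v = (6 - (4)·0.000 - (3)·0.000) / (11) = 0.545
  w = (-5 - (4)·0.000 - (3)·0.000) / (8) = -0.625
Iteration 2:
  u = (6 - (-2)·0.545 - (-3)·-0.625) / (7) = 0.745
  v = (6 - (4)·0.857 - (3)·-0.625) / (11) = 0.404
  w = (-5 - (4)·0.857 - (3)·0.545) / (8) = -1.258

(0.745, 0.404, -1.258)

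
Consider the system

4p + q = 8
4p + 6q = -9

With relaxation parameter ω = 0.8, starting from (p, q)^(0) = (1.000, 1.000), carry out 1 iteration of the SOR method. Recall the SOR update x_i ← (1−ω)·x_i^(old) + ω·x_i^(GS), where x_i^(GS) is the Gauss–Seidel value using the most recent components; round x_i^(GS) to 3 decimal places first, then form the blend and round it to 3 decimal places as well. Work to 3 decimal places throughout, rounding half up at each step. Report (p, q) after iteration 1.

Iteration 1:
  p: GS value = (8 - (1)·1.000) / (4) = 1.750;  p ← (1−ω)·1.000 + ω·1.750 = 1.600
  q: GS value = (-9 - (4)·1.600) / (6) = -2.567;  q ← (1−ω)·1.000 + ω·-2.567 = -1.854

(1.600, -1.854)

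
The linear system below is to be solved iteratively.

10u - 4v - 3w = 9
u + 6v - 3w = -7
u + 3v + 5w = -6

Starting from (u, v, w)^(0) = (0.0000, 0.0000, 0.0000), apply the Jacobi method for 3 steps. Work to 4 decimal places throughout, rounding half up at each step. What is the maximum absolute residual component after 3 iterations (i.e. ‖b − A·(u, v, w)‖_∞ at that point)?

3.4376

Iteration 1:
  u = (9 - (-4)·0.0000 - (-3)·0.0000) / (10) = 0.9000
  v = (-7 - (1)·0.0000 - (-3)·0.0000) / (6) = -1.1667
  w = (-6 - (1)·0.0000 - (3)·0.0000) / (5) = -1.2000
Iteration 2:
  u = (9 - (-4)·-1.1667 - (-3)·-1.2000) / (10) = 0.0733
  v = (-7 - (1)·0.9000 - (-3)·-1.2000) / (6) = -1.9167
  w = (-6 - (1)·0.9000 - (3)·-1.1667) / (5) = -0.6800
Iteration 3:
  u = (9 - (-4)·-1.9167 - (-3)·-0.6800) / (10) = -0.0707
  v = (-7 - (1)·0.0733 - (-3)·-0.6800) / (6) = -1.5189
  w = (-6 - (1)·0.0733 - (3)·-1.9167) / (5) = -0.0646
Residual b − A·x = (3.4376, 1.9903, -1.0496); ∞-norm = 3.4376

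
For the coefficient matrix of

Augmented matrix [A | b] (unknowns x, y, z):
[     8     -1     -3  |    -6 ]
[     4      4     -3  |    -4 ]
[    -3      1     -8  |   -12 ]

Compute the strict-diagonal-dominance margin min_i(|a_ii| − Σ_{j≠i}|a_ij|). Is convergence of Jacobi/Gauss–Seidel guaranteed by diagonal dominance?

-3

row 1: |8| − (1+3) = 4
row 2: |4| − (4+3) = -3
row 3: |-8| − (3+1) = 4
minimum over rows = -3 → not strictly diagonally dominant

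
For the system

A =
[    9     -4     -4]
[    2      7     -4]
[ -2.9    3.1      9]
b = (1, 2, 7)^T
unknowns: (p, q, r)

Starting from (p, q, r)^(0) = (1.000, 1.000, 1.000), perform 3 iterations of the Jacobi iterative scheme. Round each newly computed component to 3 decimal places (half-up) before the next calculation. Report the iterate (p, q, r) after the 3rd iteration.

Iteration 1:
  p = (1 - (-4)·1.000 - (-4)·1.000) / (9) = 1.000
  q = (2 - (2)·1.000 - (-4)·1.000) / (7) = 0.571
  r = (7 - (-2.9)·1.000 - (3.1)·1.000) / (9) = 0.756
Iteration 2:
  p = (1 - (-4)·0.571 - (-4)·0.756) / (9) = 0.701
  q = (2 - (2)·1.000 - (-4)·0.756) / (7) = 0.432
  r = (7 - (-2.9)·1.000 - (3.1)·0.571) / (9) = 0.903
Iteration 3:
  p = (1 - (-4)·0.432 - (-4)·0.903) / (9) = 0.704
  q = (2 - (2)·0.701 - (-4)·0.903) / (7) = 0.601
  r = (7 - (-2.9)·0.701 - (3.1)·0.432) / (9) = 0.855

(0.704, 0.601, 0.855)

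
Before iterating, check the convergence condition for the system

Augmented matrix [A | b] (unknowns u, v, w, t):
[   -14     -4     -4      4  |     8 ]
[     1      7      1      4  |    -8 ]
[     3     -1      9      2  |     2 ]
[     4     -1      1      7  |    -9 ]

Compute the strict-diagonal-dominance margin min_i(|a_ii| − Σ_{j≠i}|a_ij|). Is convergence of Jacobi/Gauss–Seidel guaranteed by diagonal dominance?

row 1: |-14| − (4+4+4) = 2
row 2: |7| − (1+1+4) = 1
row 3: |9| − (3+1+2) = 3
row 4: |7| − (4+1+1) = 1
minimum over rows = 1 → strictly diagonally dominant (convergence guaranteed)

1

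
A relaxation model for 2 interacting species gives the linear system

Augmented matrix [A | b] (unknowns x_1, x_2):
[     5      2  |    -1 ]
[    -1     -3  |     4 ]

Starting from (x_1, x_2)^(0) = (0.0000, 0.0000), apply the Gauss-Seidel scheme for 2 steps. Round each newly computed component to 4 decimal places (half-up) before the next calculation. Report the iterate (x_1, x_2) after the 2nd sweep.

Iteration 1:
  x_1 = (-1 - (2)·0.0000) / (5) = -0.2000
  x_2 = (4 - (-1)·-0.2000) / (-3) = -1.2667
Iteration 2:
  x_1 = (-1 - (2)·-1.2667) / (5) = 0.3067
  x_2 = (4 - (-1)·0.3067) / (-3) = -1.4356

(0.3067, -1.4356)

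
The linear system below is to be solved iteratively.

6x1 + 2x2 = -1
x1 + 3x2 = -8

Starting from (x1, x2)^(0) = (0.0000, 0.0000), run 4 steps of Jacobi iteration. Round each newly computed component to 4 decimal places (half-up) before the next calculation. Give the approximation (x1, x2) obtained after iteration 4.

Iteration 1:
  x1 = (-1 - (2)·0.0000) / (6) = -0.1667
  x2 = (-8 - (1)·0.0000) / (3) = -2.6667
Iteration 2:
  x1 = (-1 - (2)·-2.6667) / (6) = 0.7222
  x2 = (-8 - (1)·-0.1667) / (3) = -2.6111
Iteration 3:
  x1 = (-1 - (2)·-2.6111) / (6) = 0.7037
  x2 = (-8 - (1)·0.7222) / (3) = -2.9074
Iteration 4:
  x1 = (-1 - (2)·-2.9074) / (6) = 0.8025
  x2 = (-8 - (1)·0.7037) / (3) = -2.9012

(0.8025, -2.9012)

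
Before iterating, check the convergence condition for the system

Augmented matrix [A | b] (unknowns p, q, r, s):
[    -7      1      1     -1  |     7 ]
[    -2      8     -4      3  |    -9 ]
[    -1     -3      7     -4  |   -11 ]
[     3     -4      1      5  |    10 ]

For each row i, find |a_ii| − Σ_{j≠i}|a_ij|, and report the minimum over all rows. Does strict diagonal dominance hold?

-3

row 1: |-7| − (1+1+1) = 4
row 2: |8| − (2+4+3) = -1
row 3: |7| − (1+3+4) = -1
row 4: |5| − (3+4+1) = -3
minimum over rows = -3 → not strictly diagonally dominant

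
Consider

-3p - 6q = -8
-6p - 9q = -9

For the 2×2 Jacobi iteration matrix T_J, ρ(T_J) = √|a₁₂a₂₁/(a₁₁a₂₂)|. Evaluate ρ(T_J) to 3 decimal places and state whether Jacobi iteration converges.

1.155

a₁₂a₂₁/(a₁₁a₂₂) = (-6)·(-6) / ((-3)·(-9)) = 1.333333
ρ = √|1.333333| = √1.333333 = 1.155
ρ > 1, so Jacobi diverges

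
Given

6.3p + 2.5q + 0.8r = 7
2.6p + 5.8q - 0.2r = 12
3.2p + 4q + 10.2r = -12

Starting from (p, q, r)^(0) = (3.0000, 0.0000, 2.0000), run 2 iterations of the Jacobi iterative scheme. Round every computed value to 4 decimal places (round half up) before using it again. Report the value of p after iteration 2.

1.0653

Iteration 1:
  p = (7 - (2.5)·0.0000 - (0.8)·2.0000) / (6.3) = 0.8571
  q = (12 - (2.6)·3.0000 - (-0.2)·2.0000) / (5.8) = 0.7931
  r = (-12 - (3.2)·3.0000 - (4)·0.0000) / (10.2) = -2.1176
Iteration 2:
  p = (7 - (2.5)·0.7931 - (0.8)·-2.1176) / (6.3) = 1.0653
  q = (12 - (2.6)·0.8571 - (-0.2)·-2.1176) / (5.8) = 1.6117
  r = (-12 - (3.2)·0.8571 - (4)·0.7931) / (10.2) = -1.7564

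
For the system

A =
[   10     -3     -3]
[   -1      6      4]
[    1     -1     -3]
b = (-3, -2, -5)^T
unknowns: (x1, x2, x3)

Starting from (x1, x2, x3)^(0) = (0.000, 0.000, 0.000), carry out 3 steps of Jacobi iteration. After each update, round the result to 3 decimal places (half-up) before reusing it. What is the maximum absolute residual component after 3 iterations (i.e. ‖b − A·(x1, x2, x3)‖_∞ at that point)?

2.427

Iteration 1:
  x1 = (-3 - (-3)·0.000 - (-3)·0.000) / (10) = -0.300
  x2 = (-2 - (-1)·0.000 - (4)·0.000) / (6) = -0.333
  x3 = (-5 - (1)·0.000 - (-1)·0.000) / (-3) = 1.667
Iteration 2:
  x1 = (-3 - (-3)·-0.333 - (-3)·1.667) / (10) = 0.100
  x2 = (-2 - (-1)·-0.300 - (4)·1.667) / (6) = -1.495
  x3 = (-5 - (1)·-0.300 - (-1)·-0.333) / (-3) = 1.678
Iteration 3:
  x1 = (-3 - (-3)·-1.495 - (-3)·1.678) / (10) = -0.245
  x2 = (-2 - (-1)·0.100 - (4)·1.678) / (6) = -1.435
  x3 = (-5 - (1)·0.100 - (-1)·-1.495) / (-3) = 2.198
Residual b − A·x = (1.739, -2.427, 0.404); ∞-norm = 2.427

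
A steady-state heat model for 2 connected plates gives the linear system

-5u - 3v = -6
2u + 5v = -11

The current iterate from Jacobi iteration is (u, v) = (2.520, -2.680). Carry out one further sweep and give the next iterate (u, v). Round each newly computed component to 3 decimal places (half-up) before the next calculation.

One sweep:
  u = (-6 - (-3)·-2.680) / (-5) = 2.808
  v = (-11 - (2)·2.520) / (5) = -3.208

(2.808, -3.208)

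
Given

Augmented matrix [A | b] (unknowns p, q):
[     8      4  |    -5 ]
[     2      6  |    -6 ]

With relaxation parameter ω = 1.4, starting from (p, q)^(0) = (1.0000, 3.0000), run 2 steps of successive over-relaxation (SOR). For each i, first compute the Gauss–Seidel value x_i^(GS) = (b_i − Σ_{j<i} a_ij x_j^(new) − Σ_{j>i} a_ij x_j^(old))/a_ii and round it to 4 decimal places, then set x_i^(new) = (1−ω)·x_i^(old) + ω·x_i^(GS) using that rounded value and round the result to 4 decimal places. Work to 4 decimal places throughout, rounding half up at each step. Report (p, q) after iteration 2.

(1.1925, -1.5465)

Iteration 1:
  p: GS value = (-5 - (4)·3.0000) / (8) = -2.1250;  p ← (1−ω)·1.0000 + ω·-2.1250 = -3.3750
  q: GS value = (-6 - (2)·-3.3750) / (6) = 0.1250;  q ← (1−ω)·3.0000 + ω·0.1250 = -1.0250
Iteration 2:
  p: GS value = (-5 - (4)·-1.0250) / (8) = -0.1125;  p ← (1−ω)·-3.3750 + ω·-0.1125 = 1.1925
  q: GS value = (-6 - (2)·1.1925) / (6) = -1.3975;  q ← (1−ω)·-1.0250 + ω·-1.3975 = -1.5465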